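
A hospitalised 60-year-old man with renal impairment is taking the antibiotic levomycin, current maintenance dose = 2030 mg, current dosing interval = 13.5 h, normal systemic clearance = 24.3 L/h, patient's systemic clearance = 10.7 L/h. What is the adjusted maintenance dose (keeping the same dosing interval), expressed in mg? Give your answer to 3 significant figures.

To keep the same average steady-state level, dosing rate must scale with clearance.
CL ratio = 10.7 / 24.3 = 0.4403
New dose (same interval) = 2030 × 0.4403 = 893.8 mg

894 mg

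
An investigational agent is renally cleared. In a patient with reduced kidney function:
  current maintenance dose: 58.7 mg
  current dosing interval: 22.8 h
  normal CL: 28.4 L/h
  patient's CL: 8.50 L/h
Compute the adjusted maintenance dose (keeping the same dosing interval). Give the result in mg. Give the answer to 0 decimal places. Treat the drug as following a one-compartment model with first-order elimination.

18 mg

To keep the same average steady-state level, dosing rate must scale with clearance.
CL ratio = 8.50 / 28.4 = 0.2993
New dose (same interval) = 58.7 × 0.2993 = 17.57 mg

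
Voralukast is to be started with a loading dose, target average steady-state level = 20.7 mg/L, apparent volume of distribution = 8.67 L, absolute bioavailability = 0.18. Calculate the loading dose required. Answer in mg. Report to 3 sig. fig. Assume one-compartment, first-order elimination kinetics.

LD = Css × Vd / F = 20.7 × 8.67 / 0.18 = 997.1 mg

997 mg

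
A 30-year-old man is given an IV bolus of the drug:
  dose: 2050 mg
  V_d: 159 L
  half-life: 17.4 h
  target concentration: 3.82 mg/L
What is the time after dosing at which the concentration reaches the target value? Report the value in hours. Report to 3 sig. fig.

C₀ = Dose / Vd = 2050 / 159 = 12.89 mg/L
k = ln2 / t½ = 0.693147 / 17.4 = 0.03984 h⁻¹
t = ln(C₀ / C) / k = ln(12.89 / 3.82) / 0.03984
  = ln(3.374) / 0.03984 = 1.216 / 0.03984 = 30.52 h

30.5 h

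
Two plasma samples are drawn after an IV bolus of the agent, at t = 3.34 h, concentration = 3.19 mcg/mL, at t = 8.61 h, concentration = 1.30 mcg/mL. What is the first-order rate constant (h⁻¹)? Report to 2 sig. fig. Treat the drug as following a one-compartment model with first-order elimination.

k = ln(C₁/C₂) / (t₂ − t₁) = ln(3.19/1.30) / (8.61 − 3.34)
  = 0.8977 / 5.270 = 0.1703 h⁻¹

0.17 h⁻¹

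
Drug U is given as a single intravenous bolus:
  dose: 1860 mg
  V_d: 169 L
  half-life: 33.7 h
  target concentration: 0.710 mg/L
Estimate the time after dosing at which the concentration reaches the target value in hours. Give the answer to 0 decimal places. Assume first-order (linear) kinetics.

133 h

C₀ = Dose / Vd = 1860 / 169 = 11.01 mg/L
k = ln2 / t½ = 0.693147 / 33.7 = 0.02057 h⁻¹
t = ln(C₀ / C) / k = ln(11.01 / 0.710) / 0.02057
  = ln(15.51) / 0.02057 = 2.741 / 0.02057 = 133.3 h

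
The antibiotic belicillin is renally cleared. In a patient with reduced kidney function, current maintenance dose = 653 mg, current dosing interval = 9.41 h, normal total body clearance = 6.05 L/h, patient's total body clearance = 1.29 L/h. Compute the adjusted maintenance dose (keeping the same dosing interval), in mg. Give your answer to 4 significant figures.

To keep the same average steady-state level, dosing rate must scale with clearance.
CL ratio = 1.29 / 6.05 = 0.2132
New dose (same interval) = 653 × 0.2132 = 139.2 mg

139.2 mg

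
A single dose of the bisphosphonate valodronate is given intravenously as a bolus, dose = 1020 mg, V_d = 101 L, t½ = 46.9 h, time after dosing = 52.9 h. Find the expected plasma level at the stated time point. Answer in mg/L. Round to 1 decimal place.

4.6 mg/L

C₀ = Dose / Vd = 1020 / 101 = 10.10 mg/L
k = ln2 / t½ = 0.693147 / 46.9 = 0.01478 h⁻¹
C = C₀ · e^(−k·t) = 10.10 × e^(−0.01478 × 52.9)
  = 10.10 × 0.4576 = 4.622 mg/L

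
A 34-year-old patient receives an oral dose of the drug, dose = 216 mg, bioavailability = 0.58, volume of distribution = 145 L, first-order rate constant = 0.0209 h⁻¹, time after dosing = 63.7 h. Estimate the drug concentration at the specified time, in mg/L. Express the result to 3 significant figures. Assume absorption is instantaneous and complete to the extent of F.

0.228 mg/L

Amount reaching circulation = F × Dose = 0.58 × 216.0 = 125.3 mg
C₀ = F·Dose / Vd = 125.3 / 145 = 0.8641 mg/L
C = C₀ · e^(−k·t) = 0.8641 × e^(−0.02090 × 63.7)
  = 0.8641 × 0.2641 = 0.2282 mg/L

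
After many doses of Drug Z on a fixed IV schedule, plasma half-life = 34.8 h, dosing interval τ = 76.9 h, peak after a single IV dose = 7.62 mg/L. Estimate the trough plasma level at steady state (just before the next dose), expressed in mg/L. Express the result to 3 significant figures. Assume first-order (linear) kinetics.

k = ln2 / t½ = 0.693147 / 34.8 = 0.01992 h⁻¹
e^(−kτ) = e^(−0.01992 × 76.9) = 0.2161
Accumulation ratio R = 1 / (1 − e^(−kτ)) = 1 / (1 − 0.2161) = 1.276
Steady-state trough = C₀ × R × e^(−kτ) = 7.62 × 1.276 × 0.2161 = 2.101 mg/L

2.10 mg/L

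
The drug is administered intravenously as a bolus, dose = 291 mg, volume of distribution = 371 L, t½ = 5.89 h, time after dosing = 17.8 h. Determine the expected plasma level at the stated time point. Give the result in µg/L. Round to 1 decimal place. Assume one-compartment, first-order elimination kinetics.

96.6 µg/L

C₀ = Dose / Vd = 291.0 / 371 = 0.7844 mg/L
k = ln2 / t½ = 0.693147 / 5.89 = 0.1177 h⁻¹
C = C₀ · e^(−k·t) = 0.7844 × e^(−0.1177 × 17.8)
  = 0.7844 × 0.1231 = 0.09656 mg/L
Convert: 0.09656 mg/L × 1000 = 96.56 µg/L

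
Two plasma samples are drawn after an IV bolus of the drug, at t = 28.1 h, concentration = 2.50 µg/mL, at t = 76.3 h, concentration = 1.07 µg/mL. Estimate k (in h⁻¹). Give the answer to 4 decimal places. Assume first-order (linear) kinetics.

0.0176 h⁻¹

k = ln(C₁/C₂) / (t₂ − t₁) = ln(2.50/1.07) / (76.3 − 28.1)
  = 0.8486 / 48.20 = 0.01761 h⁻¹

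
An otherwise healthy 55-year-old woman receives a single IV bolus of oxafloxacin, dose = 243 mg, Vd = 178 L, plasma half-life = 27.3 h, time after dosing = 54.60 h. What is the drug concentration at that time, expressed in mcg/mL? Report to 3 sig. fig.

0.341 mcg/mL

C₀ = Dose / Vd = 243.0 / 178 = 1.365 mg/L
k = ln2 / t½ = 0.693147 / 27.3 = 0.02539 h⁻¹
t / t½ = 54.60 / 27.3 = 2 half-lives
C = C₀ × (1/2)^2 = 1.365 × 0.2500 = 0.3413 mg/L
(0.3413 mg/L = 0.3413 mcg/mL)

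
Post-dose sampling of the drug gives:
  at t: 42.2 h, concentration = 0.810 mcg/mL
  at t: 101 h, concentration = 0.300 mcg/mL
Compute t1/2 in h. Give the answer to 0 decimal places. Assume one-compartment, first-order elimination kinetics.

k = ln(C₁/C₂) / (t₂ − t₁) = ln(0.810/0.300) / (101 − 42.2)
  = 0.9933 / 58.80 = 0.01689 h⁻¹
t½ = ln2 / k = 0.693147 / 0.01689 = 41.04 h

41 h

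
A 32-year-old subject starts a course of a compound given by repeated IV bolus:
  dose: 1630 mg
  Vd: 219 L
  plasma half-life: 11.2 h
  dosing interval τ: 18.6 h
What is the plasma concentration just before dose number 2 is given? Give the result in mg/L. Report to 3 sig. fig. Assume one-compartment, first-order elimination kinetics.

2.35 mg/L

C₀ per dose = Dose / Vd = 1630 / 219 = 7.443 mg/L
k = ln2 / t½ = 0.693147 / 11.2 = 0.06189 h⁻¹
Fraction remaining after one interval: r = e^(−kτ) = e^(−0.06189 × 18.6) = 0.3163
Before dose 2, 1 dose has been given (aged 1τ).
C_trough = C₀ × r = 7.443 × 0.3163 = 2.354 mg/L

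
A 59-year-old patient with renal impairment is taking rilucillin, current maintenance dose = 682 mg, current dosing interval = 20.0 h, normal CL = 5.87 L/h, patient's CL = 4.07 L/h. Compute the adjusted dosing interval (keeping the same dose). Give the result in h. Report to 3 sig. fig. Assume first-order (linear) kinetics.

To keep the same average steady-state level, dosing rate must scale with clearance.
CL ratio = 4.07 / 5.87 = 0.6934
New interval (same dose) = 20.0 / 0.6934 = 28.84 h

28.8 h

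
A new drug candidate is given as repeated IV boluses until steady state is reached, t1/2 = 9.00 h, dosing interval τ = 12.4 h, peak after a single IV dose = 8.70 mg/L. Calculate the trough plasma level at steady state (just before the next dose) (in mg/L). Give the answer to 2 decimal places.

5.44 mg/L

k = ln2 / t½ = 0.693147 / 9.00 = 0.07702 h⁻¹
e^(−kτ) = e^(−0.07702 × 12.4) = 0.3848
Accumulation ratio R = 1 / (1 − e^(−kτ)) = 1 / (1 − 0.3848) = 1.625
Steady-state trough = C₀ × R × e^(−kτ) = 8.70 × 1.625 × 0.3848 = 5.440 mg/L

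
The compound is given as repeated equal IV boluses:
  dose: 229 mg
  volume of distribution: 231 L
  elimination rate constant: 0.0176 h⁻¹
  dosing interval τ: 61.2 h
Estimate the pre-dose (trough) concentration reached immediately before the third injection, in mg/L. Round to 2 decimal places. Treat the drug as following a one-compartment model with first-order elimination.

C₀ per dose = Dose / Vd = 229 / 231 = 0.9913 mg/L
Fraction remaining after one interval: r = e^(−kτ) = e^(−0.01760 × 61.2) = 0.3406
Before dose 3, 2 doses have been given (aged 1τ, 2τ).
C_trough = C₀ × (r + r²) = 0.9913 × (0.3406 + 0.1160) = 0.4526 mg/L

0.45 mg/L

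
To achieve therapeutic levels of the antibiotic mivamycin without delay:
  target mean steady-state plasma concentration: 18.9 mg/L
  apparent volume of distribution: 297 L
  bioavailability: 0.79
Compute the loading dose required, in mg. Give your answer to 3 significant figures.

LD = Css × Vd / F = 18.9 × 297 / 0.79 = 7105 mg

7110 mg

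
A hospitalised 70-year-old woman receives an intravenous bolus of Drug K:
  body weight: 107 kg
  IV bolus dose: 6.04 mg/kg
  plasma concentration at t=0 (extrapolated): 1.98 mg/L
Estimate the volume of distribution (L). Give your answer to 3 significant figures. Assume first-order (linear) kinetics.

Dose = 6.04 × 107 = 646.3 mg
Vd = Dose / C₀ = 646.3 / 1.98 = 326.4 L

326 L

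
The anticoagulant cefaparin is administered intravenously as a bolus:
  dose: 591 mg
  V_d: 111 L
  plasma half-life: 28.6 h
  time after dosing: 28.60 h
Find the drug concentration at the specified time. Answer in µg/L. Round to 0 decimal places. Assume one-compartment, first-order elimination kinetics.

C₀ = Dose / Vd = 591.0 / 111 = 5.324 mg/L
k = ln2 / t½ = 0.693147 / 28.6 = 0.02424 h⁻¹
t / t½ = 28.60 / 28.6 = 1 half-lives
C = C₀ × (1/2)^1 = 5.324 × 0.5000 = 2.662 mg/L
Convert: 2.662 mg/L × 1000 = 2662 µg/L

2662 µg/L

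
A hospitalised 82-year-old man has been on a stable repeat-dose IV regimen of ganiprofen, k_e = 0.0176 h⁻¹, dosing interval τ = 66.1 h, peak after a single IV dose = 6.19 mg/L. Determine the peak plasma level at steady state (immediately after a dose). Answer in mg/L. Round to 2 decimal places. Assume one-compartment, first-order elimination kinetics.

9.00 mg/L

e^(−kτ) = e^(−0.01760 × 66.1) = 0.3124
Accumulation ratio R = 1 / (1 − e^(−kτ)) = 1 / (1 − 0.3124) = 1.454
Steady-state peak = C₀ × R = 6.19 × 1.454 = 9.000 mg/L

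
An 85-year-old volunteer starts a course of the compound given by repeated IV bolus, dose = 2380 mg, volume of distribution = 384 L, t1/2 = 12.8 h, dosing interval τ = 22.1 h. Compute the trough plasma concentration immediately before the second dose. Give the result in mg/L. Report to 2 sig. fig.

1.9 mg/L

C₀ per dose = Dose / Vd = 2380 / 384 = 6.198 mg/L
k = ln2 / t½ = 0.693147 / 12.8 = 0.05415 h⁻¹
Fraction remaining after one interval: r = e^(−kτ) = e^(−0.05415 × 22.1) = 0.3022
Before dose 2, 1 dose has been given (aged 1τ).
C_trough = C₀ × r = 6.198 × 0.3022 = 1.873 mg/L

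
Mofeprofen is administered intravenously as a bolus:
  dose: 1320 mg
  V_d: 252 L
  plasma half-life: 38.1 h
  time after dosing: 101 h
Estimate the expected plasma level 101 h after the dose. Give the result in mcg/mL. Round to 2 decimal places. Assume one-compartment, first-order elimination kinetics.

C₀ = Dose / Vd = 1320 / 252 = 5.238 mg/L
k = ln2 / t½ = 0.693147 / 38.1 = 0.01819 h⁻¹
C = C₀ · e^(−k·t) = 5.238 × e^(−0.01819 × 101)
  = 5.238 × 0.1593 = 0.8344 mg/L
(0.8344 mg/L = 0.8344 mcg/mL)

0.83 mcg/mL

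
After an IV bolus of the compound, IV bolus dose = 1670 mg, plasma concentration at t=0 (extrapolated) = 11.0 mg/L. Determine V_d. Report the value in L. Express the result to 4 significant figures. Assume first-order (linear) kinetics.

151.8 L

Vd = Dose / C₀ = 1670 / 11.0 = 151.8 L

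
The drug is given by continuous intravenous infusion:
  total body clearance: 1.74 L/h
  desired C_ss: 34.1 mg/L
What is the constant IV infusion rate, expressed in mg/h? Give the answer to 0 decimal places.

59 mg/h

At steady state, infusion rate R₀ = Css × CL = 34.1 × 1.740 = 59.33 mg/h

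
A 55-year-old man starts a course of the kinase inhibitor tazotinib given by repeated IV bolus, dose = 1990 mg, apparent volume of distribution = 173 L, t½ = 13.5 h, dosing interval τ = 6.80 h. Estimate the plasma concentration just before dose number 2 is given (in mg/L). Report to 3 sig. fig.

C₀ per dose = Dose / Vd = 1990 / 173 = 11.50 mg/L
k = ln2 / t½ = 0.693147 / 13.5 = 0.05134 h⁻¹
Fraction remaining after one interval: r = e^(−kτ) = e^(−0.05134 × 6.80) = 0.7053
Before dose 2, 1 dose has been given (aged 1τ).
C_trough = C₀ × r = 11.50 × 0.7053 = 8.111 mg/L

8.11 mg/L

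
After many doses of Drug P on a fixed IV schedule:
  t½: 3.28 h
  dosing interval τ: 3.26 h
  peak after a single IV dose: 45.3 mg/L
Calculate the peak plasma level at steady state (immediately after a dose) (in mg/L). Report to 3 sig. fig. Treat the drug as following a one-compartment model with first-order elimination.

k = ln2 / t½ = 0.693147 / 3.28 = 0.2113 h⁻¹
e^(−kτ) = e^(−0.2113 × 3.26) = 0.5022
Accumulation ratio R = 1 / (1 − e^(−kτ)) = 1 / (1 − 0.5022) = 2.009
Steady-state peak = C₀ × R = 45.3 × 2.009 = 91.01 mg/L

91.0 mg/L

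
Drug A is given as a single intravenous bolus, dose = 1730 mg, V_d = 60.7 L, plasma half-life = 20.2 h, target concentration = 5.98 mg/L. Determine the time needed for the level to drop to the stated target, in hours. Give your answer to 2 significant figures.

C₀ = Dose / Vd = 1730 / 60.7 = 28.50 mg/L
k = ln2 / t½ = 0.693147 / 20.2 = 0.03431 h⁻¹
t = ln(C₀ / C) / k = ln(28.50 / 5.98) / 0.03431
  = ln(4.766) / 0.03431 = 1.562 / 0.03431 = 45.53 h

46 h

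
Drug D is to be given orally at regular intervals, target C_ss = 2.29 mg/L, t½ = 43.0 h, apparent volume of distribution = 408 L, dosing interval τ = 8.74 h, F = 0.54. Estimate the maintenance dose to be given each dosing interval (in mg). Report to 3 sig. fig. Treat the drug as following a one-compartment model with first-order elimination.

k = ln2 / t½ = 0.693147 / 43.0 = 0.01612 h⁻¹
CL = k × Vd = 0.01612 × 408 = 6.577 L/h
At steady state, F × (Dose/τ) = Css × CL.
Dose = Css × CL × τ / F = 2.29 × 6.577 × 8.74 / 0.54 = 243.8 mg

244 mg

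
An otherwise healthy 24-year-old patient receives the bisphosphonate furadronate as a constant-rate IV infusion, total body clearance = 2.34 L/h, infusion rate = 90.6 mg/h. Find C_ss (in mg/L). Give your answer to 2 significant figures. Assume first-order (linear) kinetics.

39 mg/L

At steady state Css = R₀ / CL = 90.6 / 2.340 = 38.72 mg/L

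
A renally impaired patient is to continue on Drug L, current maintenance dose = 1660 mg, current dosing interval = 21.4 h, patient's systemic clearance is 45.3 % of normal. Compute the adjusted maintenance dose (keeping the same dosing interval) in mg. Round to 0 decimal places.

752 mg

To keep the same average steady-state level, dosing rate must scale with clearance.
CL ratio = 45.3 / 100 = 0.4530
New dose (same interval) = 1660 × 0.4530 = 752.0 mg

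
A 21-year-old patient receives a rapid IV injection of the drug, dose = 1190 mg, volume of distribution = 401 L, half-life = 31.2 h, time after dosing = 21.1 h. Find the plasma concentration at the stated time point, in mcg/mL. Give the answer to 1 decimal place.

C₀ = Dose / Vd = 1190 / 401 = 2.968 mg/L
k = ln2 / t½ = 0.693147 / 31.2 = 0.02222 h⁻¹
C = C₀ · e^(−k·t) = 2.968 × e^(−0.02222 × 21.1)
  = 2.968 × 0.6257 = 1.857 mg/L
(1.857 mg/L = 1.857 mcg/mL)

1.9 mcg/mL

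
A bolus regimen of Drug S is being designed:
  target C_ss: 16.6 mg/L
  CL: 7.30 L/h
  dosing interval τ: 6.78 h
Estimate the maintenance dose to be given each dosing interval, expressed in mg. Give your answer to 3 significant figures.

822 mg

At steady state, Dose/τ = Css × CL.
Dose = Css × CL × τ = 16.6 × 7.300 × 6.78 = 821.6 mg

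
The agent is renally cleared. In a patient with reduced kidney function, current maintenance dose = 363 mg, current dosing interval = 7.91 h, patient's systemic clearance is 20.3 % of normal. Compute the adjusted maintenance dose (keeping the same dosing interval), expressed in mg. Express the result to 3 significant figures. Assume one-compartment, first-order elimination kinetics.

To keep the same average steady-state level, dosing rate must scale with clearance.
CL ratio = 20.3 / 100 = 0.2030
New dose (same interval) = 363 × 0.2030 = 73.69 mg

73.7 mg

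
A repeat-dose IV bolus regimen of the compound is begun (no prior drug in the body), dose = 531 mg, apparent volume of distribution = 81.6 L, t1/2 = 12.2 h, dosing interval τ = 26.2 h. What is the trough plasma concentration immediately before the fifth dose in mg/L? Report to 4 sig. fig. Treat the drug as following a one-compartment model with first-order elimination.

1.892 mg/L

C₀ per dose = Dose / Vd = 531 / 81.6 = 6.507 mg/L
k = ln2 / t½ = 0.693147 / 12.2 = 0.05682 h⁻¹
Fraction remaining after one interval: r = e^(−kτ) = e^(−0.05682 × 26.2) = 0.2257
Before dose 5, 4 doses have been given (aged 1τ, 2τ, 3τ, 4τ).
C_trough = C₀ × (r + r² + … + r^4) = C₀ × r(1−r^4)/(1−r)
        = 6.507 × 0.2257 × (1 − 0.002595) / (1 − 0.2257) = 1.892 mg/L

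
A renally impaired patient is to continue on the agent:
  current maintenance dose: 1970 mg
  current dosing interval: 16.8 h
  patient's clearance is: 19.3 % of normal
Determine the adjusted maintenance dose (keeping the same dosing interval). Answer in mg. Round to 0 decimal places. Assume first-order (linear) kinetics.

To keep the same average steady-state level, dosing rate must scale with clearance.
CL ratio = 19.3 / 100 = 0.1930
New dose (same interval) = 1970 × 0.1930 = 380.2 mg

380 mg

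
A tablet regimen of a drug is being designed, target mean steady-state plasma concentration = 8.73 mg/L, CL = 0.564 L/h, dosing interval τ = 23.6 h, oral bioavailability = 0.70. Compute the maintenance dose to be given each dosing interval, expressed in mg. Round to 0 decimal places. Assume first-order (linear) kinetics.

At steady state, F × (Dose/τ) = Css × CL.
Dose = Css × CL × τ / F = 8.73 × 0.5640 × 23.6 / 0.70 = 166.0 mg

166 mg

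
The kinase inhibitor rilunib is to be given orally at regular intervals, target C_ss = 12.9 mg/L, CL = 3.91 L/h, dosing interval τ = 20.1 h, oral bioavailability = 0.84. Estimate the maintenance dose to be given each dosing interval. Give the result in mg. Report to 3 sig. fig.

At steady state, F × (Dose/τ) = Css × CL.
Dose = Css × CL × τ / F = 12.9 × 3.910 × 20.1 / 0.84 = 1207 mg

1210 mg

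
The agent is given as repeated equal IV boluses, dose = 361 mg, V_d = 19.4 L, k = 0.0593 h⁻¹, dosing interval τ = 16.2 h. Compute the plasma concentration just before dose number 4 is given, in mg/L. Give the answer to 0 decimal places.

C₀ per dose = Dose / Vd = 361 / 19.4 = 18.61 mg/L
Fraction remaining after one interval: r = e^(−kτ) = e^(−0.05930 × 16.2) = 0.3826
Before dose 4, 3 doses have been given (aged 1τ, 2τ, 3τ).
C_trough = C₀ × (r + r² + … + r^3) = C₀ × r(1−r^3)/(1−r)
        = 18.61 × 0.3826 × (1 − 0.05601) / (1 − 0.3826) = 10.89 mg/L

11 mg/L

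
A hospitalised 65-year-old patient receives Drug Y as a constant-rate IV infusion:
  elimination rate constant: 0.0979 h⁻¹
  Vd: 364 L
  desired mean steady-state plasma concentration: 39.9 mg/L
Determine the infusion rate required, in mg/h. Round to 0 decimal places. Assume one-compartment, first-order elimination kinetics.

CL = k × Vd = 0.09790 × 364 = 35.64 L/h
At steady state, infusion rate R₀ = Css × CL = 39.9 × 35.64 = 1422 mg/h

1422 mg/h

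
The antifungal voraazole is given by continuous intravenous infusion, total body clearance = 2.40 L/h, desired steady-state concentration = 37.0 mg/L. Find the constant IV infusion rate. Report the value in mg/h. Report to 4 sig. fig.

88.80 mg/h

At steady state, infusion rate R₀ = Css × CL = 37.0 × 2.400 = 88.80 mg/h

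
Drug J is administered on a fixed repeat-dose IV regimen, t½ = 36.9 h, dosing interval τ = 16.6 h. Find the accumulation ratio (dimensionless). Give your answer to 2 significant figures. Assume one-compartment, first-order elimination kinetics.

k = ln2 / t½ = 0.693147 / 36.9 = 0.01878 h⁻¹
e^(−kτ) = e^(−0.01878 × 16.6) = 0.7322
Accumulation ratio R = 1 / (1 − e^(−kτ)) = 1 / (1 − 0.7322) = 3.734

3.7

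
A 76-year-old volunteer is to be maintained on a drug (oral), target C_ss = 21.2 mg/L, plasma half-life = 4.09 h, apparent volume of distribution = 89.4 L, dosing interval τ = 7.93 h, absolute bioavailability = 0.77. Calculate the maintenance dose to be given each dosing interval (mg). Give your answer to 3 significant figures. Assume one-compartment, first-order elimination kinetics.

k = ln2 / t½ = 0.693147 / 4.09 = 0.1695 h⁻¹
CL = k × Vd = 0.1695 × 89.4 = 15.15 L/h
At steady state, F × (Dose/τ) = Css × CL.
Dose = Css × CL × τ / F = 21.2 × 15.15 × 7.93 / 0.77 = 3308 mg

3310 mg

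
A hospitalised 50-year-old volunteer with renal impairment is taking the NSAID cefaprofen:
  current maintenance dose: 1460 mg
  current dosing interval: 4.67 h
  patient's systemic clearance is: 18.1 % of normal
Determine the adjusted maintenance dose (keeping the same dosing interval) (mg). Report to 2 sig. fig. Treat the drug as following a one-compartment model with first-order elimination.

260 mg

To keep the same average steady-state level, dosing rate must scale with clearance.
CL ratio = 18.1 / 100 = 0.1810
New dose (same interval) = 1460 × 0.1810 = 264.3 mg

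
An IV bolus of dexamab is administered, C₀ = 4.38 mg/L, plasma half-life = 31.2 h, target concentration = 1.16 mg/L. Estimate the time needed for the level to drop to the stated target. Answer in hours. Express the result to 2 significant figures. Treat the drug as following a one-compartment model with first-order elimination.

k = ln2 / t½ = 0.693147 / 31.2 = 0.02222 h⁻¹
t = ln(C₀ / C) / k = ln(4.380 / 1.16) / 0.02222
  = ln(3.776) / 0.02222 = 1.329 / 0.02222 = 59.81 h

60 h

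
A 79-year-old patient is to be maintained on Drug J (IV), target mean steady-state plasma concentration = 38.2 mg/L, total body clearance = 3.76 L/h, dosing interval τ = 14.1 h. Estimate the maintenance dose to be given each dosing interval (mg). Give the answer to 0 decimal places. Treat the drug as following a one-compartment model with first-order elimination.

2025 mg

At steady state, Dose/τ = Css × CL.
Dose = Css × CL × τ = 38.2 × 3.760 × 14.1 = 2025 mg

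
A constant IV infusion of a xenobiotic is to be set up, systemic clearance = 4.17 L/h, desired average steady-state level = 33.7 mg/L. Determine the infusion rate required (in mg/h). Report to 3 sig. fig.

141 mg/h

At steady state, infusion rate R₀ = Css × CL = 33.7 × 4.170 = 140.5 mg/h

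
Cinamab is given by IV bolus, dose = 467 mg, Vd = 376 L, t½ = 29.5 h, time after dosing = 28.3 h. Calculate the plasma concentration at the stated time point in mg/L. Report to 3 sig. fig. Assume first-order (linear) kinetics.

C₀ = Dose / Vd = 467.0 / 376 = 1.242 mg/L
k = ln2 / t½ = 0.693147 / 29.5 = 0.02350 h⁻¹
C = C₀ · e^(−k·t) = 1.242 × e^(−0.02350 × 28.3)
  = 1.242 × 0.5142 = 0.6386 mg/L

0.639 mg/L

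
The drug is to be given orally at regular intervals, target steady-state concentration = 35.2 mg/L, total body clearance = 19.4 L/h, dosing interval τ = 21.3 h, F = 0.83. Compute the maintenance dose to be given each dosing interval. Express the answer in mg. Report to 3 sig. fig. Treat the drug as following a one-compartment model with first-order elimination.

17500 mg

At steady state, F × (Dose/τ) = Css × CL.
Dose = Css × CL × τ / F = 35.2 × 19.40 × 21.3 / 0.83 = 17520 mg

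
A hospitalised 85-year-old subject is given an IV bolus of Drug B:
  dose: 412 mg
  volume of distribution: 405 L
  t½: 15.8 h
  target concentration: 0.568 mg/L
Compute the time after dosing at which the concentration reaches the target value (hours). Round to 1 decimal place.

13.3 h

C₀ = Dose / Vd = 412.0 / 405 = 1.017 mg/L
k = ln2 / t½ = 0.693147 / 15.8 = 0.04387 h⁻¹
t = ln(C₀ / C) / k = ln(1.017 / 0.568) / 0.04387
  = ln(1.790) / 0.04387 = 0.5822 / 0.04387 = 13.27 h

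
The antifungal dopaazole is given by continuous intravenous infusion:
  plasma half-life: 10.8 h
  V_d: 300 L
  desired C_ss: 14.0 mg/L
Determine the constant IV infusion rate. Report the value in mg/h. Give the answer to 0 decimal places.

k = ln2 / t½ = 0.693147 / 10.8 = 0.06418 h⁻¹
CL = k × Vd = 0.06418 × 300 = 19.25 L/h
At steady state, infusion rate R₀ = Css × CL = 14.0 × 19.25 = 269.5 mg/h

270 mg/h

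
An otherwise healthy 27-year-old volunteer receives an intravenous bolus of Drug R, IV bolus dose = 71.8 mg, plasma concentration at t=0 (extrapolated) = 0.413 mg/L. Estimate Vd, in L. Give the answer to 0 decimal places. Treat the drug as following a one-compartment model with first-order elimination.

174 L

Vd = Dose / C₀ = 71.80 / 0.413 = 173.8 L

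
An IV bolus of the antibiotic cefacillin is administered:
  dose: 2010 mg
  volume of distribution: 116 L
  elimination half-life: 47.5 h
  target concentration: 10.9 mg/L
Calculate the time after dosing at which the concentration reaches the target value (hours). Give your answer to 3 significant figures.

31.8 h

C₀ = Dose / Vd = 2010 / 116 = 17.33 mg/L
k = ln2 / t½ = 0.693147 / 47.5 = 0.01459 h⁻¹
t = ln(C₀ / C) / k = ln(17.33 / 10.9) / 0.01459
  = ln(1.590) / 0.01459 = 0.4637 / 0.01459 = 31.78 h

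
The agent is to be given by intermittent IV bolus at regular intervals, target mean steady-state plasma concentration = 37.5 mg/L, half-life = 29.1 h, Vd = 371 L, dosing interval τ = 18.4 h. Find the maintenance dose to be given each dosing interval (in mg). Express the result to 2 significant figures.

k = ln2 / t½ = 0.693147 / 29.1 = 0.02382 h⁻¹
CL = k × Vd = 0.02382 × 371 = 8.837 L/h
At steady state, Dose/τ = Css × CL.
Dose = Css × CL × τ = 37.5 × 8.837 × 18.4 = 6098 mg

6100 mg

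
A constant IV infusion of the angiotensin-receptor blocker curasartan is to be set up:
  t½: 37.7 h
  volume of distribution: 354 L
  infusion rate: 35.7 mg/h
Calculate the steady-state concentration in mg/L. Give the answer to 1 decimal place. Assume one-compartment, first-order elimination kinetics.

5.5 mg/L

k = ln2 / t½ = 0.693147 / 37.7 = 0.01839 h⁻¹
CL = k × Vd = 0.01839 × 354 = 6.510 L/h
At steady state Css = R₀ / CL = 35.7 / 6.510 = 5.484 mg/L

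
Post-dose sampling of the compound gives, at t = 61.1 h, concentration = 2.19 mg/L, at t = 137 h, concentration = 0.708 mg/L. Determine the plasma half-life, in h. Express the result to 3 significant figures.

46.6 h

k = ln(C₁/C₂) / (t₂ − t₁) = ln(2.19/0.708) / (137 − 61.1)
  = 1.129 / 75.90 = 0.01487 h⁻¹
t½ = ln2 / k = 0.693147 / 0.01487 = 46.61 h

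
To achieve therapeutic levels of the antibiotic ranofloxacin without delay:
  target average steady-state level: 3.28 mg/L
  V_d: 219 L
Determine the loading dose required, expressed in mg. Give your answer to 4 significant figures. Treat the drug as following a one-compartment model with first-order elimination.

LD = Css × Vd = 3.28 × 219 = 718.3 mg

718.3 mg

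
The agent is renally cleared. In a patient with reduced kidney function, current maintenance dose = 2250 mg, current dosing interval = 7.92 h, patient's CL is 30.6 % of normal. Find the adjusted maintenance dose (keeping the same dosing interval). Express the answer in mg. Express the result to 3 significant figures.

To keep the same average steady-state level, dosing rate must scale with clearance.
CL ratio = 30.6 / 100 = 0.3060
New dose (same interval) = 2250 × 0.3060 = 688.5 mg

689 mg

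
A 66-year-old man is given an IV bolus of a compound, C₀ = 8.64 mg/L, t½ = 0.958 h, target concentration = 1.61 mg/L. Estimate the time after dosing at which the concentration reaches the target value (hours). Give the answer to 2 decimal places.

2.32 h

k = ln2 / t½ = 0.693147 / 0.958 = 0.7235 h⁻¹
t = ln(C₀ / C) / k = ln(8.640 / 1.61) / 0.7235
  = ln(5.366) / 0.7235 = 1.680 / 0.7235 = 2.322 h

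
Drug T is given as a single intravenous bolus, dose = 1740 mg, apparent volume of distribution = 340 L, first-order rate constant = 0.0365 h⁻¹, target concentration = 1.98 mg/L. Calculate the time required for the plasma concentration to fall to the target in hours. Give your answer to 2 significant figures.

C₀ = Dose / Vd = 1740 / 340 = 5.118 mg/L
t = ln(C₀ / C) / k = ln(5.118 / 1.98) / 0.03650
  = ln(2.585) / 0.03650 = 0.9497 / 0.03650 = 26.02 h

26 h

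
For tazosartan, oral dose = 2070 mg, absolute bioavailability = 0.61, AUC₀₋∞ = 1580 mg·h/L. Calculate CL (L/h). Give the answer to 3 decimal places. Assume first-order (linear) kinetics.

CL = F·Dose / AUC = 0.61 × 2070 / 1580 = 0.7992 L/h

0.799 L/h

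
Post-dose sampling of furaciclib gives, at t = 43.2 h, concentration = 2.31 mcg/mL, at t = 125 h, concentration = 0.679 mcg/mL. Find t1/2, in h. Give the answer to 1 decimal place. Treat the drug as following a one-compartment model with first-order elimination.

k = ln(C₁/C₂) / (t₂ − t₁) = ln(2.31/0.679) / (125 − 43.2)
  = 1.224 / 81.80 = 0.01496 h⁻¹
t½ = ln2 / k = 0.693147 / 0.01496 = 46.33 h

46.3 h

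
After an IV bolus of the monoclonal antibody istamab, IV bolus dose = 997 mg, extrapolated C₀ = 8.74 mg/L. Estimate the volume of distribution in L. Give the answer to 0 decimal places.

Vd = Dose / C₀ = 997.0 / 8.74 = 114.1 L

114 L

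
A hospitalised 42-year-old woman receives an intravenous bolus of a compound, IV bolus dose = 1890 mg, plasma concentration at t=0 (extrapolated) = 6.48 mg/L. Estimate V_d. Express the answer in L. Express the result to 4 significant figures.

Vd = Dose / C₀ = 1890 / 6.48 = 291.7 L

291.7 L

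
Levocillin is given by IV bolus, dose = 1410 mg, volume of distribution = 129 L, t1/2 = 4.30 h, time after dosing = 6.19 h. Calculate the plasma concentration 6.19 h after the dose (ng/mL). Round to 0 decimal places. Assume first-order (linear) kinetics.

4030 ng/mL

C₀ = Dose / Vd = 1410 / 129 = 10.93 mg/L
k = ln2 / t½ = 0.693147 / 4.30 = 0.1612 h⁻¹
C = C₀ · e^(−k·t) = 10.93 × e^(−0.1612 × 6.19)
  = 10.93 × 0.3687 = 4.030 mg/L
Convert: 4.030 mg/L × 1000 = 4030 ng/mL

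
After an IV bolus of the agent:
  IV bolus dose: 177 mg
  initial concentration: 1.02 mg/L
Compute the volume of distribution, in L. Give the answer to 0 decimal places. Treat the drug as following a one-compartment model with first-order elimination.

Vd = Dose / C₀ = 177.0 / 1.02 = 173.5 L

174 L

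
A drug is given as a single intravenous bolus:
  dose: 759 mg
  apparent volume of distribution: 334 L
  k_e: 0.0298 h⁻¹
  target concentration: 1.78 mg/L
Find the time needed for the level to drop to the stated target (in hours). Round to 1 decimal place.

8.2 h

C₀ = Dose / Vd = 759.0 / 334 = 2.272 mg/L
t = ln(C₀ / C) / k = ln(2.272 / 1.78) / 0.02980
  = ln(1.276) / 0.02980 = 0.2437 / 0.02980 = 8.178 h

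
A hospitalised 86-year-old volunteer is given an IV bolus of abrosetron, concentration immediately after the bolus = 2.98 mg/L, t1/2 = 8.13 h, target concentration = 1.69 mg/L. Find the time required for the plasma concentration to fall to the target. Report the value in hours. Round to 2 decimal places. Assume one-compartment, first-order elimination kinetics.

6.65 h

k = ln2 / t½ = 0.693147 / 8.13 = 0.08526 h⁻¹
t = ln(C₀ / C) / k = ln(2.980 / 1.69) / 0.08526
  = ln(1.763) / 0.08526 = 0.5670 / 0.08526 = 6.650 h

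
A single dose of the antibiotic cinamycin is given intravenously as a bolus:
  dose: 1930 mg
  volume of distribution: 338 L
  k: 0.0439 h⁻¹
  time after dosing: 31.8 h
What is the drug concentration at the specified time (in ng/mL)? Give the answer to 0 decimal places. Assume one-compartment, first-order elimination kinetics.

1414 ng/mL

C₀ = Dose / Vd = 1930 / 338 = 5.710 mg/L
C = C₀ · e^(−k·t) = 5.710 × e^(−0.04390 × 31.8)
  = 5.710 × 0.2476 = 1.414 mg/L
Convert: 1.414 mg/L × 1000 = 1414 ng/mL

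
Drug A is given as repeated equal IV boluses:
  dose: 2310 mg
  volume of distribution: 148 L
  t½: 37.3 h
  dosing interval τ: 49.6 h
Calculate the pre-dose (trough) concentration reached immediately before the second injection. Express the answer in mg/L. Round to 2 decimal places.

C₀ per dose = Dose / Vd = 2310 / 148 = 15.61 mg/L
k = ln2 / t½ = 0.693147 / 37.3 = 0.01858 h⁻¹
Fraction remaining after one interval: r = e^(−kτ) = e^(−0.01858 × 49.6) = 0.3979
Before dose 2, 1 dose has been given (aged 1τ).
C_trough = C₀ × r = 15.61 × 0.3979 = 6.211 mg/L

6.21 mg/L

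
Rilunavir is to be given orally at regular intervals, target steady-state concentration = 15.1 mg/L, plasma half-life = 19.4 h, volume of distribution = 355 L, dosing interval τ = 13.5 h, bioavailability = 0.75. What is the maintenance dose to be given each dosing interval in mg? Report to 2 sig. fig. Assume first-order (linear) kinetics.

3400 mg

k = ln2 / t½ = 0.693147 / 19.4 = 0.03573 h⁻¹
CL = k × Vd = 0.03573 × 355 = 12.68 L/h
At steady state, F × (Dose/τ) = Css × CL.
Dose = Css × CL × τ / F = 15.1 × 12.68 × 13.5 / 0.75 = 3446 mg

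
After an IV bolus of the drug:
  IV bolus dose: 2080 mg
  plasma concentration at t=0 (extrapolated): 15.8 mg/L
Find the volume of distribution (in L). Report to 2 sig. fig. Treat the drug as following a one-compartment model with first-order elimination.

Vd = Dose / C₀ = 2080 / 15.8 = 131.6 L

130 L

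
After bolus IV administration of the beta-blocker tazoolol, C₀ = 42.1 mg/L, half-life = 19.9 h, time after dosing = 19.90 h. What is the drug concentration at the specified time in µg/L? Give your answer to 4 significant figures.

k = ln2 / t½ = 0.693147 / 19.9 = 0.03483 h⁻¹
t / t½ = 19.90 / 19.9 = 1 half-lives
C = C₀ × (1/2)^1 = 42.10 × 0.5000 = 21.05 mg/L
Convert: 21.05 mg/L × 1000 = 21050 µg/L

21050 µg/L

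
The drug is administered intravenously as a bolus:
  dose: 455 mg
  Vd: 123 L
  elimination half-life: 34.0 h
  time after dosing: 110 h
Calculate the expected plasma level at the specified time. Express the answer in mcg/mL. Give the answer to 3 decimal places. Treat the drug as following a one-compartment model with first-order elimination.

0.393 mcg/mL

C₀ = Dose / Vd = 455.0 / 123 = 3.699 mg/L
k = ln2 / t½ = 0.693147 / 34.0 = 0.02039 h⁻¹
C = C₀ · e^(−k·t) = 3.699 × e^(−0.02039 × 110)
  = 3.699 × 0.1062 = 0.3928 mg/L
(0.3928 mg/L = 0.3928 mcg/mL)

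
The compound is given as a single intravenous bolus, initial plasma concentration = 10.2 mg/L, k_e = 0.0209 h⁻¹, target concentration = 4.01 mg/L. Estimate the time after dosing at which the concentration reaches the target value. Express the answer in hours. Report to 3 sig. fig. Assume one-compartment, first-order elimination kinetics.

t = ln(C₀ / C) / k = ln(10.20 / 4.01) / 0.02090
  = ln(2.544) / 0.02090 = 0.9337 / 0.02090 = 44.67 h

44.7 h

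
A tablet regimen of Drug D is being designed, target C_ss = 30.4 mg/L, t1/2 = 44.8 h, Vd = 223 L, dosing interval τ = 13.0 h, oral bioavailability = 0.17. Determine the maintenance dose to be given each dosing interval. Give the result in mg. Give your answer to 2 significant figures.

k = ln2 / t½ = 0.693147 / 44.8 = 0.01547 h⁻¹
CL = k × Vd = 0.01547 × 223 = 3.450 L/h
At steady state, F × (Dose/τ) = Css × CL.
Dose = Css × CL × τ / F = 30.4 × 3.450 × 13.0 / 0.17 = 8020 mg

8000 mg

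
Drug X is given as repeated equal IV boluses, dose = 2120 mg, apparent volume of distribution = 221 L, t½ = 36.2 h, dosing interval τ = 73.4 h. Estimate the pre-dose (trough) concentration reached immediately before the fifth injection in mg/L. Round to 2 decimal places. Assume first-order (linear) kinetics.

3.11 mg/L

C₀ per dose = Dose / Vd = 2120 / 221 = 9.593 mg/L
k = ln2 / t½ = 0.693147 / 36.2 = 0.01915 h⁻¹
Fraction remaining after one interval: r = e^(−kτ) = e^(−0.01915 × 73.4) = 0.2452
Before dose 5, 4 doses have been given (aged 1τ, 2τ, 3τ, 4τ).
C_trough = C₀ × (r + r² + … + r^4) = C₀ × r(1−r^4)/(1−r)
        = 9.593 × 0.2452 × (1 − 0.003615) / (1 − 0.2452) = 3.105 mg/L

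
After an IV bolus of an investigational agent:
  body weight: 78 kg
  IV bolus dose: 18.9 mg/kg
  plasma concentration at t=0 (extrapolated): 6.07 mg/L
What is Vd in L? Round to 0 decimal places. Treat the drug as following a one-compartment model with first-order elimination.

Dose = 18.9 × 78 = 1474 mg
Vd = Dose / C₀ = 1474 / 6.07 = 242.8 L

243 L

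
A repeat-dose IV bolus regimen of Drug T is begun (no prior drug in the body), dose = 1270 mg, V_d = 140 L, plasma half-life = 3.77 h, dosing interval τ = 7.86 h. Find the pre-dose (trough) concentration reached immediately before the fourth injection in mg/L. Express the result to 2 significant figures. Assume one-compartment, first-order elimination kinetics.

2.8 mg/L

C₀ per dose = Dose / Vd = 1270 / 140 = 9.071 mg/L
k = ln2 / t½ = 0.693147 / 3.77 = 0.1839 h⁻¹
Fraction remaining after one interval: r = e^(−kτ) = e^(−0.1839 × 7.86) = 0.2356
Before dose 4, 3 doses have been given (aged 1τ, 2τ, 3τ).
C_trough = C₀ × (r + r² + … + r^3) = C₀ × r(1−r^3)/(1−r)
        = 9.071 × 0.2356 × (1 − 0.01308) / (1 − 0.2356) = 2.759 mg/L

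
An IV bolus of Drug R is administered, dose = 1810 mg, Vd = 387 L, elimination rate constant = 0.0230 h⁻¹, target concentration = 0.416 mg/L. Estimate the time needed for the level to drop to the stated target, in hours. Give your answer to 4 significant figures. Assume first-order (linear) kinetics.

C₀ = Dose / Vd = 1810 / 387 = 4.677 mg/L
t = ln(C₀ / C) / k = ln(4.677 / 0.416) / 0.02300
  = ln(11.24) / 0.02300 = 2.419 / 0.02300 = 105.2 h

105.2 h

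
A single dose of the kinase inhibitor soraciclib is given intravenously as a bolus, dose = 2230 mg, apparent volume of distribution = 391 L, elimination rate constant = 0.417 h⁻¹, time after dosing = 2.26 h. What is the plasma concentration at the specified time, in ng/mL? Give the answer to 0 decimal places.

2222 ng/mL

C₀ = Dose / Vd = 2230 / 391 = 5.703 mg/L
C = C₀ · e^(−k·t) = 5.703 × e^(−0.4170 × 2.26)
  = 5.703 × 0.3897 = 2.222 mg/L
Convert: 2.222 mg/L × 1000 = 2222 ng/mL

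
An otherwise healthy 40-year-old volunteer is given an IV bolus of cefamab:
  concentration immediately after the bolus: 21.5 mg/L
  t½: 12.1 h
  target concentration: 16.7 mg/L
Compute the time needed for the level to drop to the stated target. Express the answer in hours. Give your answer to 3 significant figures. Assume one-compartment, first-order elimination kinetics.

4.41 h

k = ln2 / t½ = 0.693147 / 12.1 = 0.05728 h⁻¹
t = ln(C₀ / C) / k = ln(21.50 / 16.7) / 0.05728
  = ln(1.287) / 0.05728 = 0.2523 / 0.05728 = 4.405 h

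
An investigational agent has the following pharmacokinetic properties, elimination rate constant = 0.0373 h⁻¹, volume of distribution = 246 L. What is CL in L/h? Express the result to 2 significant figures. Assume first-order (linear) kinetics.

9.2 L/h

CL = k × Vd = 0.0373 × 246 = 9.176 L/h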